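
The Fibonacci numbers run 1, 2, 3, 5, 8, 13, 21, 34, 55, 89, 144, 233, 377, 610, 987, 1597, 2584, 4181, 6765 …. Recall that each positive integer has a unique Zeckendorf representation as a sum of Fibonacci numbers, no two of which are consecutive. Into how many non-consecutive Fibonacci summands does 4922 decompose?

largest Fibonacci ≤ 4922 is 4181; 4922 − 4181 = 741
largest Fibonacci ≤ 741 is 610; 741 − 610 = 131
largest Fibonacci ≤ 131 is 89; 131 − 89 = 42
largest Fibonacci ≤ 42 is 34; 42 − 34 = 8
largest Fibonacci ≤ 8 is 8; 8 − 8 = 0
4922 = 4181 + 610 + 89 + 34 + 8, which has 5 terms.

5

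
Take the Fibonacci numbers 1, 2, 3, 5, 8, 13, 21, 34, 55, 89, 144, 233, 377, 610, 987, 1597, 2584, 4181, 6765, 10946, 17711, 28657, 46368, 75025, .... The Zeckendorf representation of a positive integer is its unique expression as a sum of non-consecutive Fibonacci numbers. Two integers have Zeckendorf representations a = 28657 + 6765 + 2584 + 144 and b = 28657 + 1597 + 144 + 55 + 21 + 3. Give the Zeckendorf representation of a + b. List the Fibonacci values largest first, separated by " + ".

The two numbers are 38150 and 30477, so their sum is 68627.
Repeatedly subtract the largest Fibonacci number that fits:
68627 − 46368 = 22259
22259 − 17711 = 4548
4548 − 4181 = 367
367 − 233 = 134
134 − 89 = 45
45 − 34 = 11
11 − 8 = 3
3 − 3 = 0

46368 + 17711 + 4181 + 233 + 89 + 34 + 8 + 3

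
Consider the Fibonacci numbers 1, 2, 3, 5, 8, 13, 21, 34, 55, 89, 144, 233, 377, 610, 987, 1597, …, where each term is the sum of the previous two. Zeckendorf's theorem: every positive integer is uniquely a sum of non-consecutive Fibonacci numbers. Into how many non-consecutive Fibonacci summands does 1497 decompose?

subtract 987 from 1497: 510 remains
subtract 377 from 510: 133 remains
subtract 89 from 133: 44 remains
subtract 34 from 44: 10 remains
subtract 8 from 10: 2 remains
subtract 2 from 2: 0 remains
1497 = 987 + 377 + 89 + 34 + 8 + 2, which has 6 terms.

6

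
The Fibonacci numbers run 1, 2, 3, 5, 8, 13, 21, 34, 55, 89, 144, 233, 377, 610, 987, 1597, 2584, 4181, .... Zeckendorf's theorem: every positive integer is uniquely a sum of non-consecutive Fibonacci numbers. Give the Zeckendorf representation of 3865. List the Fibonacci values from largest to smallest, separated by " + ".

Greedily peel off the largest Fibonacci term at each step:
subtract 2584 from 3865: 1281 remains
subtract 987 from 1281: 294 remains
subtract 233 from 294: 61 remains
subtract 55 from 61: 6 remains
subtract 5 from 6: 1 remains
subtract 1 from 1: 0 remains
So 3865 = 2584 + 987 + 233 + 55 + 5 + 1, with no two terms consecutive in the sequence.

2584 + 987 + 233 + 55 + 5 + 1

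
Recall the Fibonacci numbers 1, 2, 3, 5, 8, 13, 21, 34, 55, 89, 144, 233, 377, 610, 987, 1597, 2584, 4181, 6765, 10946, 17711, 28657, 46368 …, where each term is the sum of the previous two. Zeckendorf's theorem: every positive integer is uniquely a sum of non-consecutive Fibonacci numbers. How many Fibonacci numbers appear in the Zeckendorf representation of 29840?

28657 ≤ 29840 < 46368, so take 28657; remainder 1183
987 ≤ 1183 < 1597, so take 987; remainder 196
144 ≤ 196 < 233, so take 144; remainder 52
34 ≤ 52 < 55, so take 34; remainder 18
13 ≤ 18 < 21, so take 13; remainder 5
5 ≤ 5 < 8, so take 5; remainder 0
29840 = 28657 + 987 + 144 + 34 + 13 + 5, which has 6 terms.

6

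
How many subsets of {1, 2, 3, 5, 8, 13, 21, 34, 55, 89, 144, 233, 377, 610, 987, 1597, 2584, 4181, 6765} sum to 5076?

33

5076 = 4181+610+233+34+13+5 = 4181+610+233+34+13+3+2 = 4181+610+144+89+34+13+5 = 2584+1597+610+233+34+13+5 = 4181+610+233+34+8+5+3+2 = … (28 more), for 33 in all.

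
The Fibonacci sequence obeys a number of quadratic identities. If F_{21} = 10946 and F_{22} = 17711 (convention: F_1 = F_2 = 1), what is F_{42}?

By the doubling identity F_{2k} = F_k(2F_{k+1} − F_k): F_{42} = 10946·(2·17711 − 10946) = 10946·24476 = 267914296.

267914296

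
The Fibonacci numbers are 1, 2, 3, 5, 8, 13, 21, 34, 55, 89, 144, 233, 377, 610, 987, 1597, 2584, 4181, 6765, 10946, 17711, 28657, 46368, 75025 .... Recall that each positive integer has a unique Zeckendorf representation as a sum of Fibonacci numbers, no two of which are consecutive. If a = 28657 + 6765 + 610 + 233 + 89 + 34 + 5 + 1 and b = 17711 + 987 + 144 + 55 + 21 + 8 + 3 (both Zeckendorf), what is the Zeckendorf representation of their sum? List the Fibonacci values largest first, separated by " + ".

The two numbers are 36394 and 18929, so their sum is 55323.
subtract 46368 from 55323: 8955 remains
subtract 6765 from 8955: 2190 remains
subtract 1597 from 2190: 593 remains
subtract 377 from 593: 216 remains
subtract 144 from 216: 72 remains
subtract 55 from 72: 17 remains
subtract 13 from 17: 4 remains
subtract 3 from 4: 1 remains
subtract 1 from 1: 0 remains

46368 + 6765 + 1597 + 377 + 144 + 55 + 13 + 3 + 1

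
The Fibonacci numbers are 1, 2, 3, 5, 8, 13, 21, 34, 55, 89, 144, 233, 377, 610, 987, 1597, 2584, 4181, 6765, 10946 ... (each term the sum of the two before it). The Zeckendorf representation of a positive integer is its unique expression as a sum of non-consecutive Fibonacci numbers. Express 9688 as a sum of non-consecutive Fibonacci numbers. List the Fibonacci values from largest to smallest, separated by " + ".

6765 + 2584 + 233 + 89 + 13 + 3 + 1

largest Fibonacci ≤ 9688 is 6765; 9688 − 6765 = 2923
largest Fibonacci ≤ 2923 is 2584; 2923 − 2584 = 339
largest Fibonacci ≤ 339 is 233; 339 − 233 = 106
largest Fibonacci ≤ 106 is 89; 106 − 89 = 17
largest Fibonacci ≤ 17 is 13; 17 − 13 = 4
largest Fibonacci ≤ 4 is 3; 4 − 3 = 1
largest Fibonacci ≤ 1 is 1; 1 − 1 = 0
So 9688 = 6765 + 2584 + 233 + 89 + 13 + 3 + 1, with no two terms consecutive in the sequence.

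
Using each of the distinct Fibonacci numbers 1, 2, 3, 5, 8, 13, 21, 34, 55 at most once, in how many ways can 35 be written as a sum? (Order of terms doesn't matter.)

Each representation comes from the Zeckendorf form by replacing some F_k with F_{k−1} + F_{k−2} where possible.
35 = 34+1 = 21+13+1 = 21+8+5+1 = … (1 more), for 4 in all.

4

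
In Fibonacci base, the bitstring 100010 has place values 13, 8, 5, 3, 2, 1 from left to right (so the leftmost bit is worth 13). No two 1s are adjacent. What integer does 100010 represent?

Summing the place values of the 1 bits: 13 + 2 = 15.

15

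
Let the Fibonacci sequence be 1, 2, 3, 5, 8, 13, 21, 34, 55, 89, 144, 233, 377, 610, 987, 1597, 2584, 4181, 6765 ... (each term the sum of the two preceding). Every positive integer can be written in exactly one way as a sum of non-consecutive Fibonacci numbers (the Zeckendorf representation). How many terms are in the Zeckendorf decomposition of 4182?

Greedily peel off the largest Fibonacci term at each step:
subtract 4181 from 4182: 1 remains
subtract 1 from 1: 0 remains
4182 = 4181 + 1, which has 2 terms.

2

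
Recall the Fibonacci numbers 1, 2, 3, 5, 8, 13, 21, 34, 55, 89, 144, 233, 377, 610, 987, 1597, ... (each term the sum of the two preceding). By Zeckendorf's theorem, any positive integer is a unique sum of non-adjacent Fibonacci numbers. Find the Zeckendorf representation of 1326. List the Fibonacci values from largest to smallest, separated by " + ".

Repeatedly subtract the largest Fibonacci number that fits:
subtract 987 from 1326: 339 remains
subtract 233 from 339: 106 remains
subtract 89 from 106: 17 remains
subtract 13 from 17: 4 remains
subtract 3 from 4: 1 remains
subtract 1 from 1: 0 remains
So 1326 = 987 + 233 + 89 + 13 + 3 + 1, with no two terms consecutive in the sequence.

987 + 233 + 89 + 13 + 3 + 1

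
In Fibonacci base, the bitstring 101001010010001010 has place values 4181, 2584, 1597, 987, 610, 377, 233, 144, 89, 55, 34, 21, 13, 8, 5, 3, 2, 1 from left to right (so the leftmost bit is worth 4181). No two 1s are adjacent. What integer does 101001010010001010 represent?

Summing the place values of the 1 bits: 4181 + 1597 + 377 + 144 + 34 + 5 + 2 = 6340.

6340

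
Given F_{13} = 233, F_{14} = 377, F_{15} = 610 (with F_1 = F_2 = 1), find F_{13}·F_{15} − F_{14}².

1

233·610 − 377² = 142130 − 142129 = 1. (Cassini's identity: F_{k−1}F_{k+1} − F_k² = (−1)^k.)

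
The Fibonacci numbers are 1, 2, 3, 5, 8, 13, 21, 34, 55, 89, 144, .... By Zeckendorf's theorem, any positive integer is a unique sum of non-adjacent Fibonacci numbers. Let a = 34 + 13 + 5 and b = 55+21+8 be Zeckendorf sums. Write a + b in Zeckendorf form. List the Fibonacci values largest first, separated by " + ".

The two numbers are 52 and 84, so their sum is 136.
Repeatedly subtract the largest Fibonacci number that fits:
largest Fibonacci ≤ 136 is 89; 136 − 89 = 47
largest Fibonacci ≤ 47 is 34; 47 − 34 = 13
largest Fibonacci ≤ 13 is 13; 13 − 13 = 0

89 + 34 + 13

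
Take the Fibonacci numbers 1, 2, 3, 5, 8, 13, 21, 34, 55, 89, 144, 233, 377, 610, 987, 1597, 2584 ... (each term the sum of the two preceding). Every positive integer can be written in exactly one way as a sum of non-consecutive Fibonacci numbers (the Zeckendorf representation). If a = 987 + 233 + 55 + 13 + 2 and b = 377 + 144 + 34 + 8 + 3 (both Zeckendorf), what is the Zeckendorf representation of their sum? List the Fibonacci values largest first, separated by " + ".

The two numbers are 1290 and 566, so their sum is 1856.
Greedily peel off the largest Fibonacci term at each step:
1597 ≤ 1856 < 2584, so take 1597; remainder 259
233 ≤ 259 < 377, so take 233; remainder 26
21 ≤ 26 < 34, so take 21; remainder 5
5 ≤ 5 < 8, so take 5; remainder 0

1597 + 233 + 21 + 5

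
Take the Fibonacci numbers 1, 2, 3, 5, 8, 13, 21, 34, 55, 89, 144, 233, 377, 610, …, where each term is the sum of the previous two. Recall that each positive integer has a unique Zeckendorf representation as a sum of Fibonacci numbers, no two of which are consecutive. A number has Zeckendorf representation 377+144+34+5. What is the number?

377+144+34+5 = 560.

560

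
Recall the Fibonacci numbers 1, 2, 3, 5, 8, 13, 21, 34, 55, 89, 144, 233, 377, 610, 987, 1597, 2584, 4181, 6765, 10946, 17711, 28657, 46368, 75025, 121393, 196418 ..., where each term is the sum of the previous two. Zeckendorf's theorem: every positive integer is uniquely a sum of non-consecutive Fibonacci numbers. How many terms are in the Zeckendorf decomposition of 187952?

9

121393 ≤ 187952 < 196418, so take 121393; remainder 66559
46368 ≤ 66559 < 75025, so take 46368; remainder 20191
17711 ≤ 20191 < 28657, so take 17711; remainder 2480
1597 ≤ 2480 < 2584, so take 1597; remainder 883
610 ≤ 883 < 987, so take 610; remainder 273
233 ≤ 273 < 377, so take 233; remainder 40
34 ≤ 40 < 55, so take 34; remainder 6
5 ≤ 6 < 8, so take 5; remainder 1
1 ≤ 1 < 2, so take 1; remainder 0
187952 = 121393 + 46368 + 17711 + 1597 + 610 + 233 + 34 + 5 + 1, which has 9 terms.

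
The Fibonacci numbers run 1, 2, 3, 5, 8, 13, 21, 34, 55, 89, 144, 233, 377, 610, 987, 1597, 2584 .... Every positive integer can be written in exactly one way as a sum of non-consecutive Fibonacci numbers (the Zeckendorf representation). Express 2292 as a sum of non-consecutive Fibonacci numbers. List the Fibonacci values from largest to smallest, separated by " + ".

1597 + 610 + 55 + 21 + 8 + 1

Greedy algorithm:
subtract 1597 from 2292: 695 remains
subtract 610 from 695: 85 remains
subtract 55 from 85: 30 remains
subtract 21 from 30: 9 remains
subtract 8 from 9: 1 remains
subtract 1 from 1: 0 remains
So 2292 = 1597 + 610 + 55 + 21 + 8 + 1, with no two terms consecutive in the sequence.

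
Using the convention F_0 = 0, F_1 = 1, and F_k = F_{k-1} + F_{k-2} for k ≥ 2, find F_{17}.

1597

Iterating the recurrence up to F_{9} = 34 and F_{8} = 21:
F_{10} = F_{9} + F_{8} = 34 + 21 = 55
F_{11} = F_{10} + F_{9} = 55 + 34 = 89
F_{12} = F_{11} + F_{10} = 89 + 55 = 144
F_{13} = F_{12} + F_{11} = 144 + 89 = 233
F_{14} = F_{13} + F_{12} = 233 + 144 = 377
F_{15} = F_{14} + F_{13} = 377 + 233 = 610
F_{16} = F_{15} + F_{14} = 610 + 377 = 987
F_{17} = F_{16} + F_{15} = 987 + 610 = 1597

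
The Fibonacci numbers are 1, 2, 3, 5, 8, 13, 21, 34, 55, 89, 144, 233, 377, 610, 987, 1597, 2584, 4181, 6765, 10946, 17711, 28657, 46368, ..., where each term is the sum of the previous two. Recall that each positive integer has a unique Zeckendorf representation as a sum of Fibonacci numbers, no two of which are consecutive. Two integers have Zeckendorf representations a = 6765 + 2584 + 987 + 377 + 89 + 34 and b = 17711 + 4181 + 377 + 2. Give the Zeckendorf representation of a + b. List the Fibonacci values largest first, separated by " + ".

28657 + 4181 + 233 + 34 + 2

The two numbers are 10836 and 22271, so their sum is 33107.
28657 ≤ 33107 < 46368, so take 28657; remainder 4450
4181 ≤ 4450 < 6765, so take 4181; remainder 269
233 ≤ 269 < 377, so take 233; remainder 36
34 ≤ 36 < 55, so take 34; remainder 2
2 ≤ 2 < 3, so take 2; remainder 0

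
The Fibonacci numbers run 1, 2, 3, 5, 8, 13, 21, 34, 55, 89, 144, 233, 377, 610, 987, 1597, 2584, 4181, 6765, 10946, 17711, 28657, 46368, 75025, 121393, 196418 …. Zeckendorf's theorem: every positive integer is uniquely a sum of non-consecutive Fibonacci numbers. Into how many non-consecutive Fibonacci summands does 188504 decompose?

8

188504: greatest Fibonacci not exceeding it is 121393, leaving 67111
67111: greatest Fibonacci not exceeding it is 46368, leaving 20743
20743: greatest Fibonacci not exceeding it is 17711, leaving 3032
3032: greatest Fibonacci not exceeding it is 2584, leaving 448
448: greatest Fibonacci not exceeding it is 377, leaving 71
71: greatest Fibonacci not exceeding it is 55, leaving 16
16: greatest Fibonacci not exceeding it is 13, leaving 3
3: greatest Fibonacci not exceeding it is 3, leaving 0
188504 = 121393 + 46368 + 17711 + 2584 + 377 + 55 + 13 + 3, which has 8 terms.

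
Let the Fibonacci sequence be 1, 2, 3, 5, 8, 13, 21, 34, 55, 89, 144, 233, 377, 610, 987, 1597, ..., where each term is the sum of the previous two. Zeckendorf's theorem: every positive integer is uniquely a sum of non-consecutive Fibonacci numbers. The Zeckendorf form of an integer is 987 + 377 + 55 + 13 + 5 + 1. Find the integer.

987 + 377 + 55 + 13 + 5 + 1 = 1438.

1438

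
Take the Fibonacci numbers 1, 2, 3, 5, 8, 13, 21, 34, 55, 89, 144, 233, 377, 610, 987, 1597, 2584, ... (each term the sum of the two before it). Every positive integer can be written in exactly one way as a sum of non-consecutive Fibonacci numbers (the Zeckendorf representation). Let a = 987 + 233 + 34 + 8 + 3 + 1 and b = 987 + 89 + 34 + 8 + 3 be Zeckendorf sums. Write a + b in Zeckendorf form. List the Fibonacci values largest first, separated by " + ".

The two numbers are 1266 and 1121, so their sum is 2387.
take 1597 (≤ 2387); 2387 − 1597 = 790
take 610 (≤ 790); 790 − 610 = 180
take 144 (≤ 180); 180 − 144 = 36
take 34 (≤ 36); 36 − 34 = 2
take 2 (≤ 2); 2 − 2 = 0

1597 + 610 + 144 + 34 + 2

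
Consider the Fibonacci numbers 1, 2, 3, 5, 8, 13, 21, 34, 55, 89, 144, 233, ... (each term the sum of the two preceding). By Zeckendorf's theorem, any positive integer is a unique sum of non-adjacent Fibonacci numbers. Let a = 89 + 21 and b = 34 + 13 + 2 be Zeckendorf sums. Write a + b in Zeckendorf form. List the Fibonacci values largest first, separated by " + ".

144 + 13 + 2

The two numbers are 110 and 49, so their sum is 159.
Repeatedly subtract the largest Fibonacci number that fits:
144 ≤ 159 < 233, so take 144; remainder 15
13 ≤ 15 < 21, so take 13; remainder 2
2 ≤ 2 < 3, so take 2; remainder 0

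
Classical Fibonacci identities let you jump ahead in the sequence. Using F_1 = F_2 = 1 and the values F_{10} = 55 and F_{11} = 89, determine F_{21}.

10946

By F_{2k+1} = F_k² + F_{k+1}²: F_{21} = 55² + 89² = 3025 + 7921 = 10946.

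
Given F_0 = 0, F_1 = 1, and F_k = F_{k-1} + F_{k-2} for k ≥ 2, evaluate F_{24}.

Iterating the recurrence up to F_{20} = 6765 and F_{19} = 4181:
F_{21} = F_{20} + F_{19} = 6765 + 4181 = 10946
F_{22} = F_{21} + F_{20} = 10946 + 6765 = 17711
F_{23} = F_{22} + F_{21} = 17711 + 10946 = 28657
F_{24} = F_{23} + F_{22} = 28657 + 17711 = 46368

46368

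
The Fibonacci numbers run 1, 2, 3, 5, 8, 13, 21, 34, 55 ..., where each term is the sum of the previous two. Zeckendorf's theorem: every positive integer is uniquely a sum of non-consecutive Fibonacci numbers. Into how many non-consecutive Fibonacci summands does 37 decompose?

2

Greedily peel off the largest Fibonacci term at each step:
34 ≤ 37 < 55, so take 34; remainder 3
3 ≤ 3 < 5, so take 3; remainder 0
37 = 34 + 3, which has 2 terms.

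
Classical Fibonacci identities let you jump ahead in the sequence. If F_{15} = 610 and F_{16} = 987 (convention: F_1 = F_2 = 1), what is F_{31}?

1346269

By F_{2k+1} = F_k² + F_{k+1}²: F_{31} = 610² + 987² = 372100 + 974169 = 1346269.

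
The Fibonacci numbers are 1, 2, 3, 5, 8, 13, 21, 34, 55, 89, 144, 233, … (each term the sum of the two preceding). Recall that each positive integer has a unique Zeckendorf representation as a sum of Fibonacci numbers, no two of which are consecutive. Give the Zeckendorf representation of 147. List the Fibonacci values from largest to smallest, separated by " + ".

144 + 3

Greedily peel off the largest Fibonacci term at each step:
largest Fibonacci ≤ 147 is 144; 147 − 144 = 3
largest Fibonacci ≤ 3 is 3; 3 − 3 = 0
So 147 = 144 + 3, with no two terms consecutive in the sequence.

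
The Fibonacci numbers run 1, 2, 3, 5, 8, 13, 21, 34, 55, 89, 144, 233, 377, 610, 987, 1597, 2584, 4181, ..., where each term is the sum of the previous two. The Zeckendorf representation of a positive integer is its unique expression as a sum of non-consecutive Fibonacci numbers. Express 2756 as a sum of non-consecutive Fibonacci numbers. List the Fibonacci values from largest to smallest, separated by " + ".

largest Fibonacci ≤ 2756 is 2584; 2756 − 2584 = 172
largest Fibonacci ≤ 172 is 144; 172 − 144 = 28
largest Fibonacci ≤ 28 is 21; 28 − 21 = 7
largest Fibonacci ≤ 7 is 5; 7 − 5 = 2
largest Fibonacci ≤ 2 is 2; 2 − 2 = 0
So 2756 = 2584 + 144 + 21 + 5 + 2, with no two terms consecutive in the sequence.

2584 + 144 + 21 + 5 + 2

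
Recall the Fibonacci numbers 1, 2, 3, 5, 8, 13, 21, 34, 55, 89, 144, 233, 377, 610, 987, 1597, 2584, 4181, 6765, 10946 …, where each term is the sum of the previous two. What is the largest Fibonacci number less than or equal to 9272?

6765 ≤ 9272 < 10946, so the largest Fibonacci number not exceeding 9272 is 6765.

6765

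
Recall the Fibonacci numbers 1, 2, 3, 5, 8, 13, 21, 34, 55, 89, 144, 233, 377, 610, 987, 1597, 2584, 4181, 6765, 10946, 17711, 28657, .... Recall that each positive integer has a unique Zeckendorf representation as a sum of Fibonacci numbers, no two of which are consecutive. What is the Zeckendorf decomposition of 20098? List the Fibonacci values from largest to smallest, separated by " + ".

Greedily peel off the largest Fibonacci term at each step:
17711 ≤ 20098 < 28657, so take 17711; remainder 2387
1597 ≤ 2387 < 2584, so take 1597; remainder 790
610 ≤ 790 < 987, so take 610; remainder 180
144 ≤ 180 < 233, so take 144; remainder 36
34 ≤ 36 < 55, so take 34; remainder 2
2 ≤ 2 < 3, so take 2; remainder 0
So 20098 = 17711 + 1597 + 610 + 144 + 34 + 2, with no two terms consecutive in the sequence.

17711 + 1597 + 610 + 144 + 34 + 2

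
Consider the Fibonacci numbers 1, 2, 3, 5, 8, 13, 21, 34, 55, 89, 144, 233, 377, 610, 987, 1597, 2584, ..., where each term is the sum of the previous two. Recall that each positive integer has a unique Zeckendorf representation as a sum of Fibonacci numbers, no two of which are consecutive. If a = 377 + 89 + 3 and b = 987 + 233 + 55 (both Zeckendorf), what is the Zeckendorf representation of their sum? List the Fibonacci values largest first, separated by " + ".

1597 + 144 + 3

The two numbers are 469 and 1275, so their sum is 1744.
subtract 1597 from 1744: 147 remains
subtract 144 from 147: 3 remains
subtract 3 from 3: 0 remains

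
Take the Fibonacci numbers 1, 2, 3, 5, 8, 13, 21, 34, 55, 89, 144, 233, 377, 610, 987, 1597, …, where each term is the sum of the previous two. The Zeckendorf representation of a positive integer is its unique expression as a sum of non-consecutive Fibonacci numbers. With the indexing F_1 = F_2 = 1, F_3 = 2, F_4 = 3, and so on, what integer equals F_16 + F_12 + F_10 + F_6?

1194

F_16 + F_12 + F_10 + F_6 = 987 + 144 + 55 + 8 = 1194.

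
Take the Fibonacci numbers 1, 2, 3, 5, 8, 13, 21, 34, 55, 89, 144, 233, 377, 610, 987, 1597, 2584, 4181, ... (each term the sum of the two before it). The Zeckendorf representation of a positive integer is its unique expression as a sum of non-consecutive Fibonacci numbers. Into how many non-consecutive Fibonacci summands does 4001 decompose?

7

Greedy algorithm:
take 2584 (≤ 4001); 4001 − 2584 = 1417
take 987 (≤ 1417); 1417 − 987 = 430
take 377 (≤ 430); 430 − 377 = 53
take 34 (≤ 53); 53 − 34 = 19
take 13 (≤ 19); 19 − 13 = 6
take 5 (≤ 6); 6 − 5 = 1
take 1 (≤ 1); 1 − 1 = 0
4001 = 2584 + 987 + 377 + 34 + 13 + 5 + 1, which has 7 terms.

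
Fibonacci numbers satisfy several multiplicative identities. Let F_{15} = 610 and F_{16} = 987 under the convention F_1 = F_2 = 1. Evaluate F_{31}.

1346269

By F_{2k+1} = F_k² + F_{k+1}²: F_{31} = 610² + 987² = 372100 + 974169 = 1346269.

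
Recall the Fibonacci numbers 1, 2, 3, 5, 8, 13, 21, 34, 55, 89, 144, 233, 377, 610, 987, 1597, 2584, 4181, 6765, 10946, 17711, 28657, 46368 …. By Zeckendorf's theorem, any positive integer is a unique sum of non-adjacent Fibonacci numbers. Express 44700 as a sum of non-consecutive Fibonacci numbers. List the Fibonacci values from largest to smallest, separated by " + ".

Greedy algorithm:
take 28657 (≤ 44700); 44700 − 28657 = 16043
take 10946 (≤ 16043); 16043 − 10946 = 5097
take 4181 (≤ 5097); 5097 − 4181 = 916
take 610 (≤ 916); 916 − 610 = 306
take 233 (≤ 306); 306 − 233 = 73
take 55 (≤ 73); 73 − 55 = 18
take 13 (≤ 18); 18 − 13 = 5
take 5 (≤ 5); 5 − 5 = 0
So 44700 = 28657 + 10946 + 4181 + 610 + 233 + 55 + 13 + 5, with no two terms consecutive in the sequence.

28657 + 10946 + 4181 + 610 + 233 + 55 + 13 + 5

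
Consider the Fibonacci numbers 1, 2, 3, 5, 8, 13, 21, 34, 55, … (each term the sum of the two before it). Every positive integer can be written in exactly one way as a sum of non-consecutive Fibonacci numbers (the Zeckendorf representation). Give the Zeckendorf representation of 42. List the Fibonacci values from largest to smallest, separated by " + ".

34 + 8

subtract 34 from 42: 8 remains
subtract 8 from 8: 0 remains
So 42 = 34 + 8, with no two terms consecutive in the sequence.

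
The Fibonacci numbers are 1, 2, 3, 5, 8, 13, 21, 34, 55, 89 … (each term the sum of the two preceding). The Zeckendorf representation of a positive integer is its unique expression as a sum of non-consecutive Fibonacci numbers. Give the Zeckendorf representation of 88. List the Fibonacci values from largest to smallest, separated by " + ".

take 55 (≤ 88); 88 − 55 = 33
take 21 (≤ 33); 33 − 21 = 12
take 8 (≤ 12); 12 − 8 = 4
take 3 (≤ 4); 4 − 3 = 1
take 1 (≤ 1); 1 − 1 = 0
So 88 = 55 + 21 + 8 + 3 + 1, with no two terms consecutive in the sequence.

55 + 21 + 8 + 3 + 1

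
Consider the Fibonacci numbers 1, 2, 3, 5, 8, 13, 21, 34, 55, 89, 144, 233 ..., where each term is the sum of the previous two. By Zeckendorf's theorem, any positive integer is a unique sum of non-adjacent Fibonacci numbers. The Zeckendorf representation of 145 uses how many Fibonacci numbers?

2

Greedy algorithm:
145: greatest Fibonacci not exceeding it is 144, leaving 1
1: greatest Fibonacci not exceeding it is 1, leaving 0
145 = 144 + 1, which has 2 terms.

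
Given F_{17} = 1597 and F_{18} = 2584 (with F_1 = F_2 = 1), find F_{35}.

9227465

By F_{2k+1} = F_k² + F_{k+1}²: F_{35} = 1597² + 2584² = 2550409 + 6677056 = 9227465.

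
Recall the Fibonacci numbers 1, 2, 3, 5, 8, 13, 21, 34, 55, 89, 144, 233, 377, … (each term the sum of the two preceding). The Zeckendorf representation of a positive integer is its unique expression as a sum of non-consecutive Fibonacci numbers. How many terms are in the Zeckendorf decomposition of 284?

Greedily peel off the largest Fibonacci term at each step:
284: greatest Fibonacci not exceeding it is 233, leaving 51
51: greatest Fibonacci not exceeding it is 34, leaving 17
17: greatest Fibonacci not exceeding it is 13, leaving 4
4: greatest Fibonacci not exceeding it is 3, leaving 1
1: greatest Fibonacci not exceeding it is 1, leaving 0
284 = 233 + 34 + 13 + 3 + 1, which has 5 terms.

5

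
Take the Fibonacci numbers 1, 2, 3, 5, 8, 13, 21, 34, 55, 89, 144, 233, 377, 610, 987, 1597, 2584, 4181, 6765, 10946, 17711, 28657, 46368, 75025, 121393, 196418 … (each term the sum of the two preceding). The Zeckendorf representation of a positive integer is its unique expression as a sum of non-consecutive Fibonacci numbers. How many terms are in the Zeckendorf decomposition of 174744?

8

subtract 121393 from 174744: 53351 remains
subtract 46368 from 53351: 6983 remains
subtract 6765 from 6983: 218 remains
subtract 144 from 218: 74 remains
subtract 55 from 74: 19 remains
subtract 13 from 19: 6 remains
subtract 5 from 6: 1 remains
subtract 1 from 1: 0 remains
174744 = 121393 + 46368 + 6765 + 144 + 55 + 13 + 5 + 1, which has 8 terms.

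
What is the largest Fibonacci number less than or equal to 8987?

6765 ≤ 8987 < 10946, so the largest Fibonacci number not exceeding 8987 is 6765.

6765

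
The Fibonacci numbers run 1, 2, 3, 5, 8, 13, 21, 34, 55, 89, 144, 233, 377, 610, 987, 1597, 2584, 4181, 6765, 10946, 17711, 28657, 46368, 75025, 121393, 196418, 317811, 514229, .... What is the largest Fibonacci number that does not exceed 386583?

317811 ≤ 386583 < 514229, so the largest Fibonacci number not exceeding 386583 is 317811.

317811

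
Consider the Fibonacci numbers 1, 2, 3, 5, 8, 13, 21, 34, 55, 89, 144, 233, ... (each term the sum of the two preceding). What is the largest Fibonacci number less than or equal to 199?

144

144 ≤ 199 < 233, so the largest Fibonacci number not exceeding 199 is 144.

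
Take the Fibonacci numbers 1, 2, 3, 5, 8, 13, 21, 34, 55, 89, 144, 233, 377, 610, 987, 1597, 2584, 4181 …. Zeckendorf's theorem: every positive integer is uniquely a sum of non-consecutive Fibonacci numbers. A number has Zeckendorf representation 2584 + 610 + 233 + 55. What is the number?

3482

2584 + 610 + 233 + 55 = 3482.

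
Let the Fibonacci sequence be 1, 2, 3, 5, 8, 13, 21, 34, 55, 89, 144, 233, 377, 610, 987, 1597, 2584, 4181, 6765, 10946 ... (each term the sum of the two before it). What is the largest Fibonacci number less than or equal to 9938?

6765

6765 ≤ 9938 < 10946, so the largest Fibonacci number not exceeding 9938 is 6765.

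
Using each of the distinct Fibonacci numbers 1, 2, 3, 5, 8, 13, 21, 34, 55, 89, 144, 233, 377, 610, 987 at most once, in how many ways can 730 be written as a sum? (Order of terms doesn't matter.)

15

Starting from the Zeckendorf form and repeatedly splitting a term F_k into F_{k−1} + F_{k−2} (when neither is already used) reaches every representation.
730 = 610+89+21+8+2 = 610+89+21+5+3+2 = 610+55+34+21+8+2 = … (12 more), for 15 in all.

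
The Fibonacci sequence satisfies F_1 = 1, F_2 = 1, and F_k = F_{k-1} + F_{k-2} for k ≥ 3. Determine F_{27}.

196418

Iterating the recurrence up to F_{23} = 28657 and F_{22} = 17711:
F_{24} = F_{23} + F_{22} = 28657 + 17711 = 46368
F_{25} = F_{24} + F_{23} = 46368 + 28657 = 75025
F_{26} = F_{25} + F_{24} = 75025 + 46368 = 121393
F_{27} = F_{26} + F_{25} = 121393 + 75025 = 196418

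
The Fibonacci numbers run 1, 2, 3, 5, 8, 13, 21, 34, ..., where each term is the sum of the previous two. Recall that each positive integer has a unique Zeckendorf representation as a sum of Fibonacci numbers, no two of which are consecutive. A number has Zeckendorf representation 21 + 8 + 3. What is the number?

32

21 + 8 + 3 = 32.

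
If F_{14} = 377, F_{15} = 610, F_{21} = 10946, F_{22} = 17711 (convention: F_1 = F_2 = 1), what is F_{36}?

By the addition formula F_{m+n} = F_m F_{n+1} + F_{m−1} F_n with m=22, n=14: F_{36} = 17711·610 + 10946·377 = 10803710 + 4126642 = 14930352.

14930352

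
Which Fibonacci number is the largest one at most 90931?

75025 ≤ 90931 < 121393, so the largest Fibonacci number not exceeding 90931 is 75025.

75025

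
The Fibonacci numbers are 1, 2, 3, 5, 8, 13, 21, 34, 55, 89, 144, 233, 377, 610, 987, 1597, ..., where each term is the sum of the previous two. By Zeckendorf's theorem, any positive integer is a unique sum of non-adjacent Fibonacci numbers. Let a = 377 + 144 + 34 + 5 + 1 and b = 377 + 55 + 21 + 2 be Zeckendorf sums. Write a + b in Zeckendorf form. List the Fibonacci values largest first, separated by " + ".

987 + 21 + 8

The two numbers are 561 and 455, so their sum is 1016.
take 987 (≤ 1016); 1016 − 987 = 29
take 21 (≤ 29); 29 − 21 = 8
take 8 (≤ 8); 8 − 8 = 0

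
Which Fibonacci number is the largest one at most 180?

144

144 ≤ 180 < 233, so the largest Fibonacci number not exceeding 180 is 144.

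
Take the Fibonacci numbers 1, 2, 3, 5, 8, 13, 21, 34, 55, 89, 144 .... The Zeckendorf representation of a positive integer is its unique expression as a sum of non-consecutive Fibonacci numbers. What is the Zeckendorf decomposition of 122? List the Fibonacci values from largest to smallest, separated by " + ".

89 + 21 + 8 + 3 + 1

122 − 89 = 33
33 − 21 = 12
12 − 8 = 4
4 − 3 = 1
1 − 1 = 0
So 122 = 89 + 21 + 8 + 3 + 1, with no two terms consecutive in the sequence.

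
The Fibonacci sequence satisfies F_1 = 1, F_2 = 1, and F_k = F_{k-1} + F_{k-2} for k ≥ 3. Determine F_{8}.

F_{2} = F_{1} + F_{0} = 1 + 0 = 1
F_{3} = F_{2} + F_{1} = 1 + 1 = 2
F_{4} = F_{3} + F_{2} = 2 + 1 = 3
F_{5} = F_{4} + F_{3} = 3 + 2 = 5
F_{6} = F_{5} + F_{4} = 5 + 3 = 8
F_{7} = F_{6} + F_{5} = 8 + 5 = 13
F_{8} = F_{7} + F_{6} = 13 + 8 = 21

21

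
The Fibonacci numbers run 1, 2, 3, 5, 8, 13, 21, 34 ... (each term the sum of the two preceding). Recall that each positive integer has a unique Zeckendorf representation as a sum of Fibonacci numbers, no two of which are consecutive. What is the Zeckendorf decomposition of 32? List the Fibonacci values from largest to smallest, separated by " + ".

32 − 21 = 11
11 − 8 = 3
3 − 3 = 0
So 32 = 21 + 8 + 3, with no two terms consecutive in the sequence.

21 + 8 + 3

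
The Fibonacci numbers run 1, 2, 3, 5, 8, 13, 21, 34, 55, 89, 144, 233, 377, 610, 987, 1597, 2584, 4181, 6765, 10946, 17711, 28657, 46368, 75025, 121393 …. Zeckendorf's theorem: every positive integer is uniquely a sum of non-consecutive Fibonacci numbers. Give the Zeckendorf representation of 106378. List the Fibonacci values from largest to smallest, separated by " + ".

75025 + 28657 + 2584 + 89 + 21 + 2

75025 ≤ 106378 < 121393, so take 75025; remainder 31353
28657 ≤ 31353 < 46368, so take 28657; remainder 2696
2584 ≤ 2696 < 4181, so take 2584; remainder 112
89 ≤ 112 < 144, so take 89; remainder 23
21 ≤ 23 < 34, so take 21; remainder 2
2 ≤ 2 < 3, so take 2; remainder 0
So 106378 = 75025 + 28657 + 2584 + 89 + 21 + 2, with no two terms consecutive in the sequence.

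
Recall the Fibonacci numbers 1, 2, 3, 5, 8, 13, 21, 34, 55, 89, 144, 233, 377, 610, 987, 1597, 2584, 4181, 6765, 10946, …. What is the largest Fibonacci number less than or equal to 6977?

6765 ≤ 6977 < 10946, so the largest Fibonacci number not exceeding 6977 is 6765.

6765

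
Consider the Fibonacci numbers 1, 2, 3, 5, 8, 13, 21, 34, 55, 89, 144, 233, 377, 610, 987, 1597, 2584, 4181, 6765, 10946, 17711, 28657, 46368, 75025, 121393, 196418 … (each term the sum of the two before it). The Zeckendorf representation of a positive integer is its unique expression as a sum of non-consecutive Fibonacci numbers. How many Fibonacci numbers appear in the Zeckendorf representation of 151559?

6

Greedily peel off the largest Fibonacci term at each step:
151559: greatest Fibonacci not exceeding it is 121393, leaving 30166
30166: greatest Fibonacci not exceeding it is 28657, leaving 1509
1509: greatest Fibonacci not exceeding it is 987, leaving 522
522: greatest Fibonacci not exceeding it is 377, leaving 145
145: greatest Fibonacci not exceeding it is 144, leaving 1
1: greatest Fibonacci not exceeding it is 1, leaving 0
151559 = 121393 + 28657 + 987 + 377 + 144 + 1, which has 6 terms.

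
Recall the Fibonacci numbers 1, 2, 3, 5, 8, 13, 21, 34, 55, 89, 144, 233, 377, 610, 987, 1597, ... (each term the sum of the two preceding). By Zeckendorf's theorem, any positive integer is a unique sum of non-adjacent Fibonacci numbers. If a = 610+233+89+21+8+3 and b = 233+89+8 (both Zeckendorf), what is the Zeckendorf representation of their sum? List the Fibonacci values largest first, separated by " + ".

987 + 233 + 55 + 13 + 5 + 1

The two numbers are 964 and 330, so their sum is 1294.
Greedily peel off the largest Fibonacci term at each step:
subtract 987 from 1294: 307 remains
subtract 233 from 307: 74 remains
subtract 55 from 74: 19 remains
subtract 13 from 19: 6 remains
subtract 5 from 6: 1 remains
subtract 1 from 1: 0 remains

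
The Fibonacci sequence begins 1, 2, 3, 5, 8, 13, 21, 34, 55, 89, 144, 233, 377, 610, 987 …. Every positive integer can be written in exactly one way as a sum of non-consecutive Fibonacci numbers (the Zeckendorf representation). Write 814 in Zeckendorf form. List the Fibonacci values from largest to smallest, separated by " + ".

subtract 610 from 814: 204 remains
subtract 144 from 204: 60 remains
subtract 55 from 60: 5 remains
subtract 5 from 5: 0 remains
So 814 = 610 + 144 + 55 + 5, with no two terms consecutive in the sequence.

610 + 144 + 55 + 5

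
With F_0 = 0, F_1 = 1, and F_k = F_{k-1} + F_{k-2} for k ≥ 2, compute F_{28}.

Iterating the recurrence up to F_{23} = 28657 and F_{22} = 17711:
F_{24} = F_{23} + F_{22} = 28657 + 17711 = 46368
F_{25} = F_{24} + F_{23} = 46368 + 28657 = 75025
F_{26} = F_{25} + F_{24} = 75025 + 46368 = 121393
F_{27} = F_{26} + F_{25} = 121393 + 75025 = 196418
F_{28} = F_{27} + F_{26} = 196418 + 121393 = 317811

317811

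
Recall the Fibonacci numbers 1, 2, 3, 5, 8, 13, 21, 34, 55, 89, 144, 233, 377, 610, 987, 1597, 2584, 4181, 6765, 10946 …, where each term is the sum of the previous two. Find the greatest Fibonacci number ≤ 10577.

6765 ≤ 10577 < 10946, so the largest Fibonacci number not exceeding 10577 is 6765.

6765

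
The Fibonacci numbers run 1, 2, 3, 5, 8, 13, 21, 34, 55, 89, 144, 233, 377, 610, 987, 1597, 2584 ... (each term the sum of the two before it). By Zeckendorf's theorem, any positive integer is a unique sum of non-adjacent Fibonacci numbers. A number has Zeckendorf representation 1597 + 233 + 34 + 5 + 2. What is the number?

1871

1597 + 233 + 34 + 5 + 2 = 1871.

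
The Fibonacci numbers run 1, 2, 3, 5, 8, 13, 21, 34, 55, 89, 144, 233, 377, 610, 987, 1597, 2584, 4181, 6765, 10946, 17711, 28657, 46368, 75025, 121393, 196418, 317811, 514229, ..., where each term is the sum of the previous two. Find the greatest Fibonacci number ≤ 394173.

317811

317811 ≤ 394173 < 514229, so the largest Fibonacci number not exceeding 394173 is 317811.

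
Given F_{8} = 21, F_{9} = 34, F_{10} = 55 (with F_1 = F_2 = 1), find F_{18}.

By the addition formula F_{m+n} = F_m F_{n+1} + F_{m−1} F_n with m=10, n=8: F_{18} = 55·34 + 34·21 = 1870 + 714 = 2584.

2584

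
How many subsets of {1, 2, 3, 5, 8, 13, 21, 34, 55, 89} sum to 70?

Starting from the Zeckendorf form and repeatedly splitting a term F_k into F_{k−1} + F_{k−2} (when neither is already used) reaches every representation.
70 = 55+13+2 = 55+8+5+2 = 34+21+13+2 = … (1 more), for 4 in all.

4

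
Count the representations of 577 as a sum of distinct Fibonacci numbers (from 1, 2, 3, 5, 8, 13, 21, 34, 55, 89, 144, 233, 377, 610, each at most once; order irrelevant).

Each representation comes from the Zeckendorf form by replacing some F_k with F_{k−1} + F_{k−2} where possible.
577 = 377+144+55+1 = 377+144+34+21+1 = 377+144+34+13+8+1 = 377+89+55+34+21+1 = … (6 more), for 10 in all.

10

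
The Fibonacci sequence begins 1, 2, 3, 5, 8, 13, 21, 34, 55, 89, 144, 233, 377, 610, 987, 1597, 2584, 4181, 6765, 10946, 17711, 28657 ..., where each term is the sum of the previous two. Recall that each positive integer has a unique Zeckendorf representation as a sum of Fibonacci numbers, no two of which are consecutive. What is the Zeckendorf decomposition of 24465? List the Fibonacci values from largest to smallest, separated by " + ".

17711 + 4181 + 1597 + 610 + 233 + 89 + 34 + 8 + 2

take 17711 (≤ 24465); 24465 − 17711 = 6754
take 4181 (≤ 6754); 6754 − 4181 = 2573
take 1597 (≤ 2573); 2573 − 1597 = 976
take 610 (≤ 976); 976 − 610 = 366
take 233 (≤ 366); 366 − 233 = 133
take 89 (≤ 133); 133 − 89 = 44
take 34 (≤ 44); 44 − 34 = 10
take 8 (≤ 10); 10 − 8 = 2
take 2 (≤ 2); 2 − 2 = 0
So 24465 = 17711 + 4181 + 1597 + 610 + 233 + 89 + 34 + 8 + 2, with no two terms consecutive in the sequence.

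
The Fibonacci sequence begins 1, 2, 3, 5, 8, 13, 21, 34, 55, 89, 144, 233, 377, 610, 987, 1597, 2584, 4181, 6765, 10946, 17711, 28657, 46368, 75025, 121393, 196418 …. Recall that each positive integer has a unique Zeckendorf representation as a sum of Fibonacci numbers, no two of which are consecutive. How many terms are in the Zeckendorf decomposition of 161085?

largest Fibonacci ≤ 161085 is 121393; 161085 − 121393 = 39692
largest Fibonacci ≤ 39692 is 28657; 39692 − 28657 = 11035
largest Fibonacci ≤ 11035 is 10946; 11035 − 10946 = 89
largest Fibonacci ≤ 89 is 89; 89 − 89 = 0
161085 = 121393 + 28657 + 10946 + 89, which has 4 terms.

4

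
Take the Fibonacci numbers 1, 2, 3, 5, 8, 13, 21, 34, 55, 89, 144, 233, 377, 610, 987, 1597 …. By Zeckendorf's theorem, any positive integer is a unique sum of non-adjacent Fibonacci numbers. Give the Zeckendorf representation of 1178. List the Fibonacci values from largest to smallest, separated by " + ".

largest Fibonacci ≤ 1178 is 987; 1178 − 987 = 191
largest Fibonacci ≤ 191 is 144; 191 − 144 = 47
largest Fibonacci ≤ 47 is 34; 47 − 34 = 13
largest Fibonacci ≤ 13 is 13; 13 − 13 = 0
So 1178 = 987 + 144 + 34 + 13, with no two terms consecutive in the sequence.

987 + 144 + 34 + 13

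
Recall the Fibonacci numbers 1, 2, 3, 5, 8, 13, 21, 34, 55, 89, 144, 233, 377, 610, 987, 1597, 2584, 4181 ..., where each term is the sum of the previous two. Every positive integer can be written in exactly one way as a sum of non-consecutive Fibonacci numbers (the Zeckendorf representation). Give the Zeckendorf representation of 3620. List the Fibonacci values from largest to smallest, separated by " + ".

2584 + 987 + 34 + 13 + 2

Greedy algorithm:
take 2584 (≤ 3620); 3620 − 2584 = 1036
take 987 (≤ 1036); 1036 − 987 = 49
take 34 (≤ 49); 49 − 34 = 15
take 13 (≤ 15); 15 − 13 = 2
take 2 (≤ 2); 2 − 2 = 0
So 3620 = 2584 + 987 + 34 + 13 + 2, with no two terms consecutive in the sequence.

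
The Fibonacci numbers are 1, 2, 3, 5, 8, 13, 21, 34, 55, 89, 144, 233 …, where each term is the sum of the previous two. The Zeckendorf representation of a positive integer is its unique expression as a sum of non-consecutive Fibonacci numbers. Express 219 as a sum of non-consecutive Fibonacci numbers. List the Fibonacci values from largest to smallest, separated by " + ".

219 − 144 = 75
75 − 55 = 20
20 − 13 = 7
7 − 5 = 2
2 − 2 = 0
So 219 = 144 + 55 + 13 + 5 + 2, with no two terms consecutive in the sequence.

144 + 55 + 13 + 5 + 2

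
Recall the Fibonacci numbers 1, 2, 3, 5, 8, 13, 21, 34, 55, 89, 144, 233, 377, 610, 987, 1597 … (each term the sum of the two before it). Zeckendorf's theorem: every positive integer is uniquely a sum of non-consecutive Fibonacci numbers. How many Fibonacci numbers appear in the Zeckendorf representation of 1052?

Greedily peel off the largest Fibonacci term at each step:
987 ≤ 1052 < 1597, so take 987; remainder 65
55 ≤ 65 < 89, so take 55; remainder 10
8 ≤ 10 < 13, so take 8; remainder 2
2 ≤ 2 < 3, so take 2; remainder 0
1052 = 987 + 55 + 8 + 2, which has 4 terms.

4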